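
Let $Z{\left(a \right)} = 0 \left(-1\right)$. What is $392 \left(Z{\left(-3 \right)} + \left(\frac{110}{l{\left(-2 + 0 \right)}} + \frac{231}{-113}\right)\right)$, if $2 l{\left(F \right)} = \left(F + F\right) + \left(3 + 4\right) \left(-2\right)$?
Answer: $- \frac{5687528}{1017} \approx -5592.5$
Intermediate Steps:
$Z{\left(a \right)} = 0$
$l{\left(F \right)} = -7 + F$ ($l{\left(F \right)} = \frac{\left(F + F\right) + \left(3 + 4\right) \left(-2\right)}{2} = \frac{2 F + 7 \left(-2\right)}{2} = \frac{2 F - 14}{2} = \frac{-14 + 2 F}{2} = -7 + F$)
$392 \left(Z{\left(-3 \right)} + \left(\frac{110}{l{\left(-2 + 0 \right)}} + \frac{231}{-113}\right)\right) = 392 \left(0 + \left(\frac{110}{-7 + \left(-2 + 0\right)} + \frac{231}{-113}\right)\right) = 392 \left(0 + \left(\frac{110}{-7 - 2} + 231 \left(- \frac{1}{113}\right)\right)\right) = 392 \left(0 + \left(\frac{110}{-9} - \frac{231}{113}\right)\right) = 392 \left(0 + \left(110 \left(- \frac{1}{9}\right) - \frac{231}{113}\right)\right) = 392 \left(0 - \frac{14509}{1017}\right) = 392 \left(- \frac{14509}{1017}\right) = - \frac{5687528}{1017}$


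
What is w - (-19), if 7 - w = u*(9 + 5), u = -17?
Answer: 264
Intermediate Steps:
w = 245 (w = 7 - (-17)*(9 + 5) = 7 - (-17)*14 = 7 - 1*(-238) = 7 + 238 = 245)
w - (-19) = 245 - (-19) = 245 - 1*(-19) = 245 + 19 = 264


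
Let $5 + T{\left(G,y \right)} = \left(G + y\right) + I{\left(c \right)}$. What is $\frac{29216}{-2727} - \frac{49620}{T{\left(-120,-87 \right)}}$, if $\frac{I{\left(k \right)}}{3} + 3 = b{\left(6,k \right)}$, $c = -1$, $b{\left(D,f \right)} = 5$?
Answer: $\frac{64647622}{280881} \approx 230.16$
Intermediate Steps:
$I{\left(k \right)} = 6$ ($I{\left(k \right)} = -9 + 3 \cdot 5 = -9 + 15 = 6$)
$T{\left(G,y \right)} = 1 + G + y$ ($T{\left(G,y \right)} = -5 + \left(\left(G + y\right) + 6\right) = -5 + \left(6 + G + y\right) = 1 + G + y$)
$\frac{29216}{-2727} - \frac{49620}{T{\left(-120,-87 \right)}} = \frac{29216}{-2727} - \frac{49620}{1 - 120 - 87} = 29216 \left(- \frac{1}{2727}\right) - \frac{49620}{-206} = - \frac{29216}{2727} - - \frac{24810}{103} = - \frac{29216}{2727} + \frac{24810}{103} = \frac{64647622}{280881}$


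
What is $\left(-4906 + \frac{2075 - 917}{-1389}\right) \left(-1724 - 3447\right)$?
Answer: $\frac{11747808744}{463} \approx 2.5373 \cdot 10^{7}$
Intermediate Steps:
$\left(-4906 + \frac{2075 - 917}{-1389}\right) \left(-1724 - 3447\right) = \left(-4906 + 1158 \left(- \frac{1}{1389}\right)\right) \left(-5171\right) = \left(-4906 - \frac{386}{463}\right) \left(-5171\right) = \left(- \frac{2271864}{463}\right) \left(-5171\right) = \frac{11747808744}{463}$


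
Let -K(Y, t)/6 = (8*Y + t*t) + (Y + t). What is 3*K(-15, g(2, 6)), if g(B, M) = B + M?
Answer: 1134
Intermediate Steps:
K(Y, t) = -54*Y - 6*t - 6*t² (K(Y, t) = -6*((8*Y + t*t) + (Y + t)) = -6*((8*Y + t²) + (Y + t)) = -6*((t² + 8*Y) + (Y + t)) = -6*(t + t² + 9*Y) = -54*Y - 6*t - 6*t²)
3*K(-15, g(2, 6)) = 3*(-54*(-15) - 6*(2 + 6) - 6*(2 + 6)²) = 3*(810 - 6*8 - 6*8²) = 3*(810 - 48 - 6*64) = 3*(810 - 48 - 384) = 3*378 = 1134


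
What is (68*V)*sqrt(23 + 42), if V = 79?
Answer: 5372*sqrt(65) ≈ 43310.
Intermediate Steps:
(68*V)*sqrt(23 + 42) = (68*79)*sqrt(23 + 42) = 5372*sqrt(65)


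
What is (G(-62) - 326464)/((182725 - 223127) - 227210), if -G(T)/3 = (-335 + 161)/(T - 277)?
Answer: 18445303/15120078 ≈ 1.2199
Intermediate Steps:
G(T) = 522/(-277 + T) (G(T) = -3*(-335 + 161)/(T - 277) = -(-522)/(-277 + T) = 522/(-277 + T))
(G(-62) - 326464)/((182725 - 223127) - 227210) = (522/(-277 - 62) - 326464)/((182725 - 223127) - 227210) = (522/(-339) - 326464)/(-40402 - 227210) = (522*(-1/339) - 326464)/(-267612) = (-174/113 - 326464)*(-1/267612) = -36890606/113*(-1/267612) = 18445303/15120078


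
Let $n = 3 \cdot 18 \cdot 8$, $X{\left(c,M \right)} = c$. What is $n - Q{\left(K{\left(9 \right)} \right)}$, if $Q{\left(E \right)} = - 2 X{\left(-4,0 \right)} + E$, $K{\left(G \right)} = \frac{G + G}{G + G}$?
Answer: $423$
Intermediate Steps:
$K{\left(G \right)} = 1$ ($K{\left(G \right)} = \frac{2 G}{2 G} = 2 G \frac{1}{2 G} = 1$)
$Q{\left(E \right)} = 8 + E$ ($Q{\left(E \right)} = \left(-2\right) \left(-4\right) + E = 8 + E$)
$n = 432$ ($n = 54 \cdot 8 = 432$)
$n - Q{\left(K{\left(9 \right)} \right)} = 432 - \left(8 + 1\right) = 432 - 9 = 423$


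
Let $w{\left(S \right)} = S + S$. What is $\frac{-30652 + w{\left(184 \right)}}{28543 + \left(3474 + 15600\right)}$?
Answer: $- \frac{30284}{47617} \approx -0.63599$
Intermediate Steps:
$w{\left(S \right)} = 2 S$
$\frac{-30652 + w{\left(184 \right)}}{28543 + \left(3474 + 15600\right)} = \frac{-30652 + 2 \cdot 184}{28543 + \left(3474 + 15600\right)} = \frac{-30652 + 368}{28543 + 19074} = - \frac{30284}{47617}$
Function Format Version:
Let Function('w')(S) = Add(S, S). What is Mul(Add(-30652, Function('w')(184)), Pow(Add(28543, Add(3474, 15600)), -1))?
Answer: Rational(-30284, 47617) ≈ -0.63599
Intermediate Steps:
Function('w')(S) = Mul(2, S)
Mul(Add(-30652, Function('w')(184)), Pow(Add(28543, Add(3474, 15600)), -1)) = Mul(Add(-30652, Mul(2, 184)), Pow(Add(28543, Add(3474, 15600)), -1)) = Mul(Add(-30652, 368), Pow(Add(28543, 19074), -1)) = Mul(-30284, Pow(47617, -1)) = Mul(-30284, Rational(1, 47617)) = Rational(-30284, 47617)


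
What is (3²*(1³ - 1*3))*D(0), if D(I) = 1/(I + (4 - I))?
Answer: -9/2 ≈ -4.5000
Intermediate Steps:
D(I) = ¼ (D(I) = 1/4 = ¼)
(3²*(1³ - 1*3))*D(0) = (3²*(1³ - 1*3))*(¼) = (9*(1 - 3))*(¼) = (9*(-2))*(¼) = -18*¼ = -9/2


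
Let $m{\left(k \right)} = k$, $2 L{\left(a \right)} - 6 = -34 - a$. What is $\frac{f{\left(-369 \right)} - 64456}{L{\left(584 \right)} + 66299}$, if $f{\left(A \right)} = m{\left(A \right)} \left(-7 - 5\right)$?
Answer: $- \frac{60028}{65993} \approx -0.90961$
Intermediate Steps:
$L{\left(a \right)} = -14 - \frac{a}{2}$ ($L{\left(a \right)} = 3 + \frac{-34 - a}{2} = 3 - \left(17 + \frac{a}{2}\right) = -14 - \frac{a}{2}$)
$f{\left(A \right)} = - 12 A$ ($f{\left(A \right)} = A \left(-7 - 5\right) = A \left(-12\right) = - 12 A$)
$\frac{f{\left(-369 \right)} - 64456}{L{\left(584 \right)} + 66299} = \frac{\left(-12\right) \left(-369\right) - 64456}{\left(-14 - 292\right) + 66299} = \frac{4428 - 64456}{\left(-14 - 292\right) + 66299} = - \frac{60028}{-306 + 66299} = - \frac{60028}{65993}$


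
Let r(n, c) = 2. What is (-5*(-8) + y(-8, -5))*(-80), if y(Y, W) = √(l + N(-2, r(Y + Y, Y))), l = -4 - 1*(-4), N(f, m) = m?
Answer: -3200 - 80*√2 ≈ -3313.1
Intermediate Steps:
l = 0 (l = -4 + 4 = 0)
y(Y, W) = √2 (y(Y, W) = √(0 + 2) = √2)
(-5*(-8) + y(-8, -5))*(-80) = (-5*(-8) + √2)*(-80) = (40 + √2)*(-80) = -3200 - 80*√2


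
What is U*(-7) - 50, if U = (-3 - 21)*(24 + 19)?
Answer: 7174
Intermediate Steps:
U = -1032 (U = -24*43 = -1032)
U*(-7) - 50 = -1032*(-7) - 50 = 7224 - 50 = 7174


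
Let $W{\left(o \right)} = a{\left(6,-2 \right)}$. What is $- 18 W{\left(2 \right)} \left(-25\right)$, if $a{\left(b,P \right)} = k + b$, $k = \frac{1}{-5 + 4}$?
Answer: $2250$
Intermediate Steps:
$k = -1$ ($k = \frac{1}{-1} = -1$)
$a{\left(b,P \right)} = -1 + b$
$W{\left(o \right)} = 5$ ($W{\left(o \right)} = -1 + 6 = 5$)
$- 18 W{\left(2 \right)} \left(-25\right) = \left(-18\right) 5 \left(-25\right) = \left(-90\right) \left(-25\right) = 2250$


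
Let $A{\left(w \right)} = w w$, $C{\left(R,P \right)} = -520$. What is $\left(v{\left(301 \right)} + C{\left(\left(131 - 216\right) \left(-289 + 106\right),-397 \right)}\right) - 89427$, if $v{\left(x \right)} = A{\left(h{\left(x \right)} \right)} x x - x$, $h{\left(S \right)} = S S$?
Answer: $743702041261553$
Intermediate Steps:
$h{\left(S \right)} = S^{2}$
$A{\left(w \right)} = w^{2}$
$v{\left(x \right)} = x^{6} - x$ ($v{\left(x \right)} = \left(x^{2}\right)^{2} x x - x = x^{4} x x - x = x^{5} x - x = x^{6} - x$)
$\left(v{\left(301 \right)} + C{\left(\left(131 - 216\right) \left(-289 + 106\right),-397 \right)}\right) - 89427 = \left(\left(301^{6} - 301\right) - 520\right) - 89427 = \left(\left(743702041351801 - 301\right) - 520\right) - 89427 = \left(743702041351500 - 520\right) - 89427 = 743702041350980 - 89427 = 743702041261553$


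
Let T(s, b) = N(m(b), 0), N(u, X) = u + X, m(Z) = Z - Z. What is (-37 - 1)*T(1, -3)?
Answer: 0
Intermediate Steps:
m(Z) = 0
N(u, X) = X + u
T(s, b) = 0 (T(s, b) = 0 + 0 = 0)
(-37 - 1)*T(1, -3) = (-37 - 1)*0 = -38*0 = 0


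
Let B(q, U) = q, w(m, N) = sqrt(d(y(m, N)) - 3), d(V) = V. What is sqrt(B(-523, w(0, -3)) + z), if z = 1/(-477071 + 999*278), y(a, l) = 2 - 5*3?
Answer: 6*I*sqrt(577334240202)/199349 ≈ 22.869*I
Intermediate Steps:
y(a, l) = -13 (y(a, l) = 2 - 15 = -13)
w(m, N) = 4*I (w(m, N) = sqrt(-13 - 3) = sqrt(-16) = 4*I)
z = -1/199349 (z = 1/(-477071 + 277722) = 1/(-199349) = -1/199349 ≈ -5.0163e-6)
sqrt(B(-523, w(0, -3)) + z) = sqrt(-523 - 1/199349) = sqrt(-104259528/199349) = 6*I*sqrt(577334240202)/199349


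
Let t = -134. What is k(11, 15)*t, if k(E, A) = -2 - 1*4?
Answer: 804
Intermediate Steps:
k(E, A) = -6 (k(E, A) = -2 - 4 = -6)
k(11, 15)*t = -6*(-134) = 804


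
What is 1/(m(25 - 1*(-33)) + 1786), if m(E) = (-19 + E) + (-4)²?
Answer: 1/1841 ≈ 0.00054318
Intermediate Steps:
m(E) = -3 + E (m(E) = (-19 + E) + 16 = -3 + E)
1/(m(25 - 1*(-33)) + 1786) = 1/((-3 + (25 - 1*(-33))) + 1786) = 1/((-3 + (25 + 33)) + 1786) = 1/((-3 + 58) + 1786) = 1/(55 + 1786) = 1/1841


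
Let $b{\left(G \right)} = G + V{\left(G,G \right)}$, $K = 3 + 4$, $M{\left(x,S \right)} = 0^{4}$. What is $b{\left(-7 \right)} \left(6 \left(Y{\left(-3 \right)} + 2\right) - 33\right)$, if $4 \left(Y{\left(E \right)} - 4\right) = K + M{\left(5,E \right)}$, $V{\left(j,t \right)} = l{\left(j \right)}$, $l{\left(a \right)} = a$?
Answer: $-189$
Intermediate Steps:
$M{\left(x,S \right)} = 0$
$V{\left(j,t \right)} = j$
$K = 7$
$Y{\left(E \right)} = \frac{23}{4}$ ($Y{\left(E \right)} = 4 + \frac{7 + 0}{4} = 4 + \frac{1}{4} \cdot 7 = 4 + \frac{7}{4} = \frac{23}{4}$)
$b{\left(G \right)} = 2 G$ ($b{\left(G \right)} = G + G = 2 G$)
$b{\left(-7 \right)} \left(6 \left(Y{\left(-3 \right)} + 2\right) - 33\right) = 2 \left(-7\right) \left(6 \left(\frac{23}{4} + 2\right) - 33\right) = - 14 \left(6 \cdot \frac{31}{4} - 33\right) = - 14 \left(\frac{93}{2} - 33\right) = \left(-14\right) \frac{27}{2} = -189$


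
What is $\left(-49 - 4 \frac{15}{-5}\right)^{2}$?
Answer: $1369$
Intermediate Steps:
$\left(-49 - 4 \frac{15}{-5}\right)^{2} = \left(-49 - 4 \cdot 15 \left(- \frac{1}{5}\right)\right)^{2} = \left(-49 - -12\right)^{2} = \left(-49 + 12\right)^{2} = \left(-37\right)^{2} = 1369$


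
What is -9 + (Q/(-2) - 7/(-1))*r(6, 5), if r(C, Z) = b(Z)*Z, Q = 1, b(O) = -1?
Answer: -83/2 ≈ -41.500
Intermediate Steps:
r(C, Z) = -Z
-9 + (Q/(-2) - 7/(-1))*r(6, 5) = -9 + (1/(-2) - 7/(-1))*(-1*5) = -9 + (1*(-1/2) - 7*(-1))*(-5) = -9 + (-1/2 + 7)*(-5) = -9 + (13/2)*(-5) = -9 - 65/2 = -83/2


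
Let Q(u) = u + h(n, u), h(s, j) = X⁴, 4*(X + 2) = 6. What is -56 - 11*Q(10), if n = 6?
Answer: -2667/16 ≈ -166.69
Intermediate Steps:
X = -½ (X = -2 + (¼)*6 = -2 + 3/2 = -½ ≈ -0.50000)
h(s, j) = 1/16 (h(s, j) = (-½)⁴ = 1/16)
Q(u) = 1/16 + u (Q(u) = u + 1/16 = 1/16 + u)
-56 - 11*Q(10) = -56 - 11*(1/16 + 10) = -56 - 11*161/16 = -56 - 1771/16 = -2667/16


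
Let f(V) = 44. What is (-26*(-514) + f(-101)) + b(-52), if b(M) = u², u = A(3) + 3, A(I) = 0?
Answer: 13417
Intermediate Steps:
u = 3 (u = 0 + 3 = 3)
b(M) = 9 (b(M) = 3² = 9)
(-26*(-514) + f(-101)) + b(-52) = (-26*(-514) + 44) + 9 = (13364 + 44) + 9 = 13408 + 9 = 13417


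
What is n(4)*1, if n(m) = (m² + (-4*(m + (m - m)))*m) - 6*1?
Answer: -54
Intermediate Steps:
n(m) = -6 - 3*m² (n(m) = (m² + (-4*(m + 0))*m) - 6 = (m² + (-4*m)*m) - 6 = (m² - 4*m²) - 6 = -3*m² - 6 = -6 - 3*m²)
n(4)*1 = (-6 - 3*4²)*1 = (-6 - 3*16)*1 = (-6 - 48)*1 = -54*1 = -54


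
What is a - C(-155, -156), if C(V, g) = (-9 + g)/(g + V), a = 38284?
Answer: 11906159/311 ≈ 38284.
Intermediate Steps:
C(V, g) = (-9 + g)/(V + g)
a - C(-155, -156) = 38284 - (-9 - 156)/(-155 - 156) = 38284 - (-165)/(-311) = 38284 - (-1)*(-165)/311 = 38284 - 1*165/311 = 38284 - 165/311 = 11906159/311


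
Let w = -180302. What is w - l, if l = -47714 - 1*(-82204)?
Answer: -214792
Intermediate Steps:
l = 34490 (l = -47714 + 82204 = 34490)
w - l = -180302 - 1*34490 = -180302 - 34490 = -214792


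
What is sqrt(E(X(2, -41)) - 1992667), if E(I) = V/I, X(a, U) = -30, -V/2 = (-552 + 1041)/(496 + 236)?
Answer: I*sqrt(6673242367155)/1830 ≈ 1411.6*I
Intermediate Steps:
V = -163/122 (V = -2*(-552 + 1041)/(496 + 236) = -978/732 = -2*163/244 = -163/122 ≈ -1.3361)
E(I) = -163/(122*I)
sqrt(E(X(2, -41)) - 1992667) = sqrt(-163/122/(-30) - 1992667) = sqrt(-163/122*(-1/30) - 1992667) = sqrt(163/3660 - 1992667) = sqrt(-7293161057/3660) = I*sqrt(6673242367155)/1830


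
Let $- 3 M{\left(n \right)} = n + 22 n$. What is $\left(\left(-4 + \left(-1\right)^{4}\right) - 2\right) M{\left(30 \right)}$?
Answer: $1150$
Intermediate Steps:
$M{\left(n \right)} = - \frac{23 n}{3}$ ($M{\left(n \right)} = - \frac{n + 22 n}{3} = - \frac{23 n}{3}$)
$\left(\left(-4 + \left(-1\right)^{4}\right) - 2\right) M{\left(30 \right)} = \left(\left(-4 + \left(-1\right)^{4}\right) - 2\right) \left(\left(- \frac{23}{3}\right) 30\right) = \left(\left(-4 + 1\right) - 2\right) \left(-230\right) = \left(-3 - 2\right) \left(-230\right) = \left(-5\right) \left(-230\right) = 1150$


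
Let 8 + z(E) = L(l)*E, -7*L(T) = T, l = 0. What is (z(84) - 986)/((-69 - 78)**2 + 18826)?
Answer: -994/40435 ≈ -0.024583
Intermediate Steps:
L(T) = -T/7
z(E) = -8 (z(E) = -8 + (-1/7*0)*E = -8 + 0*E = -8 + 0 = -8)
(z(84) - 986)/((-69 - 78)**2 + 18826) = (-8 - 986)/((-69 - 78)**2 + 18826) = -994/((-147)**2 + 18826) = -994/(21609 + 18826) = -994/40435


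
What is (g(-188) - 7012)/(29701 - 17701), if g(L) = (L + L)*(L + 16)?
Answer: 961/200 ≈ 4.8050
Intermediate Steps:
g(L) = 2*L*(16 + L) (g(L) = (2*L)*(16 + L) = 2*L*(16 + L))
(g(-188) - 7012)/(29701 - 17701) = (2*(-188)*(16 - 188) - 7012)/(29701 - 17701) = (2*(-188)*(-172) - 7012)/12000 = (64672 - 7012)*(1/12000) = 57660*(1/12000) = 961/200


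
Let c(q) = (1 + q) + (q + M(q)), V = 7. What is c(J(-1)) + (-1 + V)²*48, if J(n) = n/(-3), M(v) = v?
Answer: 1730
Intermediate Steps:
J(n) = -n/3 (J(n) = n*(-⅓) = -n/3)
c(q) = 1 + 3*q (c(q) = (1 + q) + (q + q) = (1 + q) + 2*q = 1 + 3*q)
c(J(-1)) + (-1 + V)²*48 = (1 + 3*(-⅓*(-1))) + (-1 + 7)²*48 = (1 + 3*(⅓)) + 6²*48 = (1 + 1) + 36*48 = 2 + 1728 = 1730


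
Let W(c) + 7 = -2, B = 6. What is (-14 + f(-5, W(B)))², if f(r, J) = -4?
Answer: 324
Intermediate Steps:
W(c) = -9 (W(c) = -7 - 2 = -9)
(-14 + f(-5, W(B)))² = (-14 - 4)² = (-18)² = 324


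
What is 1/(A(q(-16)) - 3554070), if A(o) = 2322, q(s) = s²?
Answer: -1/3551748 ≈ -2.8155e-7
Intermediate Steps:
1/(A(q(-16)) - 3554070) = 1/(2322 - 3554070) = 1/(-3551748) = -1/3551748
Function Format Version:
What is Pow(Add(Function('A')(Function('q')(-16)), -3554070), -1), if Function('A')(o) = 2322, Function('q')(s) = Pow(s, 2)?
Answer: Rational(-1, 3551748) ≈ -2.8155e-7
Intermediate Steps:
Pow(Add(Function('A')(Function('q')(-16)), -3554070), -1) = Pow(Add(2322, -3554070), -1) = Pow(-3551748, -1) = Rational(-1, 3551748)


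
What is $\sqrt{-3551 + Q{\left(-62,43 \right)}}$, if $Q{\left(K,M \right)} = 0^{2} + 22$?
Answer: $i \sqrt{3529} \approx 59.405 i$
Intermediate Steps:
$Q{\left(K,M \right)} = 22$ ($Q{\left(K,M \right)} = 0 + 22 = 22$)
$\sqrt{-3551 + Q{\left(-62,43 \right)}} = \sqrt{-3551 + 22} = \sqrt{-3529} = i \sqrt{3529}$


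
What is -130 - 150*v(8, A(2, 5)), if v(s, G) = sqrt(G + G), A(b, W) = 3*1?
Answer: -130 - 150*sqrt(6) ≈ -497.42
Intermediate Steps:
A(b, W) = 3
v(s, G) = sqrt(2)*sqrt(G) (v(s, G) = sqrt(2*G) = sqrt(2)*sqrt(G))
-130 - 150*v(8, A(2, 5)) = -130 - 150*sqrt(2)*sqrt(3) = -130 - 150*sqrt(6)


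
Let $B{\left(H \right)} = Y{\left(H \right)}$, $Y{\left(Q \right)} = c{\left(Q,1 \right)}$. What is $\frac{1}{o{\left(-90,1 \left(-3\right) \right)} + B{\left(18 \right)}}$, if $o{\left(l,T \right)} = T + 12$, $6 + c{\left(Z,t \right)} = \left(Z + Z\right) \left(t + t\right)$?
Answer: $\frac{1}{75} \approx 0.013333$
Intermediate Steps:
$c{\left(Z,t \right)} = -6 + 4 Z t$ ($c{\left(Z,t \right)} = -6 + \left(Z + Z\right) \left(t + t\right) = -6 + 2 Z 2 t = -6 + 4 Z t$)
$Y{\left(Q \right)} = -6 + 4 Q$ ($Y{\left(Q \right)} = -6 + 4 Q 1 = -6 + 4 Q$)
$B{\left(H \right)} = -6 + 4 H$
$o{\left(l,T \right)} = 12 + T$
$\frac{1}{o{\left(-90,1 \left(-3\right) \right)} + B{\left(18 \right)}} = \frac{1}{\left(12 + 1 \left(-3\right)\right) + \left(-6 + 4 \cdot 18\right)} = \frac{1}{\left(12 - 3\right) + \left(-6 + 72\right)} = \frac{1}{9 + 66} = \frac{1}{75}$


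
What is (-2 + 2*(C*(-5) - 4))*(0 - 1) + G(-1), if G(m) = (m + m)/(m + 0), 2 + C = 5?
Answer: 42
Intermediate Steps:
C = 3 (C = -2 + 5 = 3)
G(m) = 2 (G(m) = (2*m)/m = 2)
(-2 + 2*(C*(-5) - 4))*(0 - 1) + G(-1) = (-2 + 2*(3*(-5) - 4))*(0 - 1) + 2 = (-2 + 2*(-15 - 4))*(-1) + 2 = (-2 + 2*(-19))*(-1) + 2 = (-2 - 38)*(-1) + 2 = -40*(-1) + 2 = 40 + 2 = 42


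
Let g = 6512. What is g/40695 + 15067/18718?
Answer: 735043181/761729010 ≈ 0.96497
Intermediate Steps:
g/40695 + 15067/18718 = 6512/40695 + 15067/18718 = 735043181/761729010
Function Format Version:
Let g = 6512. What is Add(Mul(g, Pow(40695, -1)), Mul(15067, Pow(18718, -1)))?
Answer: Rational(735043181, 761729010) ≈ 0.96497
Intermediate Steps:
Add(Mul(g, Pow(40695, -1)), Mul(15067, Pow(18718, -1))) = Add(Mul(6512, Pow(40695, -1)), Mul(15067, Pow(18718, -1))) = Add(Mul(6512, Rational(1, 40695)), Mul(15067, Rational(1, 18718))) = Add(Rational(6512, 40695), Rational(15067, 18718)) = Rational(735043181, 761729010)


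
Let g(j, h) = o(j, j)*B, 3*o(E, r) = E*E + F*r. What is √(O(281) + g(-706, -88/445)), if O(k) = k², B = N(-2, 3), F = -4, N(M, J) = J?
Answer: 3*√64469 ≈ 761.72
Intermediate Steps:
o(E, r) = -4*r/3 + E²/3 (o(E, r) = (E*E - 4*r)/3 = (E² - 4*r)/3 = -4*r/3 + E²/3)
B = 3
g(j, h) = j² - 4*j (g(j, h) = (-4*j/3 + j²/3)*3 = j² - 4*j)
√(O(281) + g(-706, -88/445)) = √(281² - 706*(-4 - 706)) = √(78961 - 706*(-710)) = √(78961 + 501260) = √580221 = 3*√64469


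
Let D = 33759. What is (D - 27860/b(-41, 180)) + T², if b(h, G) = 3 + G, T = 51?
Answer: 6626020/183 ≈ 36208.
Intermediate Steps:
(D - 27860/b(-41, 180)) + T² = (33759 - 27860/(3 + 180)) + 51² = (33759 - 27860/183) + 2601 = 6150037/183 + 2601 = 6626020/183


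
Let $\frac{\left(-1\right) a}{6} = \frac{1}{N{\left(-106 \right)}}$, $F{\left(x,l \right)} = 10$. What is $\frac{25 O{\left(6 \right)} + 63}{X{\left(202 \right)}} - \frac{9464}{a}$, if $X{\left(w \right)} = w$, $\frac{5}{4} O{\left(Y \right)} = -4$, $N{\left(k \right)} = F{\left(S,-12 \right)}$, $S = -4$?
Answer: $\frac{9558589}{606} \approx 15773.0$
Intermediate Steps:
$N{\left(k \right)} = 10$
$O{\left(Y \right)} = - \frac{16}{5}$ ($O{\left(Y \right)} = \frac{4}{5} \left(-4\right) = - \frac{16}{5}$)
$a = - \frac{3}{5}$ ($a = - \frac{6}{10} = \left(-6\right) \frac{1}{10} = - \frac{3}{5} \approx -0.6$)
$\frac{25 O{\left(6 \right)} + 63}{X{\left(202 \right)}} - \frac{9464}{a} = \frac{25 \left(- \frac{16}{5}\right) + 63}{202} - \frac{9464}{- \frac{3}{5}} = \left(-80 + 63\right) \frac{1}{202} - - \frac{47320}{3} = \left(-17\right) \frac{1}{202} + \frac{47320}{3} = - \frac{17}{202} + \frac{47320}{3} = \frac{9558589}{606}$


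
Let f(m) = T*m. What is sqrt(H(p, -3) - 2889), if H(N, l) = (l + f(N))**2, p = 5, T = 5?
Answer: I*sqrt(2405) ≈ 49.041*I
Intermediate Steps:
f(m) = 5*m
H(N, l) = (l + 5*N)**2
sqrt(H(p, -3) - 2889) = sqrt((-3 + 5*5)**2 - 2889) = sqrt((-3 + 25)**2 - 2889) = sqrt(22**2 - 2889) = sqrt(484 - 2889) = sqrt(-2405) = I*sqrt(2405)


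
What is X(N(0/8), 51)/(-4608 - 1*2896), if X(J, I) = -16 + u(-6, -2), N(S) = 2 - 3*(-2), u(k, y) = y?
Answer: 9/3752 ≈ 0.0023987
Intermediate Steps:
N(S) = 8 (N(S) = 2 + 6 = 8)
X(J, I) = -18 (X(J, I) = -16 - 2 = -18)
X(N(0/8), 51)/(-4608 - 1*2896) = -18/(-4608 - 1*2896) = -18/(-4608 - 2896) = -18/(-7504) = -18*(-1/7504) = 9/3752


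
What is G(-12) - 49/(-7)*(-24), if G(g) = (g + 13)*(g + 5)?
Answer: -175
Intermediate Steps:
G(g) = (5 + g)*(13 + g) (G(g) = (13 + g)*(5 + g) = (5 + g)*(13 + g))
G(-12) - 49/(-7)*(-24) = (65 + (-12)**2 + 18*(-12)) - 49/(-7)*(-24) = (65 + 144 - 216) - 49*(-1/7)*(-24) = -7 + 7*(-24) = -7 - 168 = -175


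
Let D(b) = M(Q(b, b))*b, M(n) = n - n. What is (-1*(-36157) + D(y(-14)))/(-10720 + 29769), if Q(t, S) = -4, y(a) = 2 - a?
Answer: 36157/19049 ≈ 1.8981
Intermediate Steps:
M(n) = 0
D(b) = 0 (D(b) = 0*b = 0)
(-1*(-36157) + D(y(-14)))/(-10720 + 29769) = (-1*(-36157) + 0)/(-10720 + 29769) = (36157 + 0)/19049 = 36157*(1/19049) = 36157/19049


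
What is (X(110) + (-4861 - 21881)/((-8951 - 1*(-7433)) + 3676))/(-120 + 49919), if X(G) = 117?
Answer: 112872/53733121 ≈ 0.0021006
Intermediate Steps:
(X(110) + (-4861 - 21881)/((-8951 - 1*(-7433)) + 3676))/(-120 + 49919) = (117 + (-4861 - 21881)/((-8951 - 1*(-7433)) + 3676))/(-120 + 49919) = (117 - 26742/((-8951 + 7433) + 3676))/49799 = (117 - 26742/(-1518 + 3676))*(1/49799) = (117 - 26742/2158)*(1/49799) = (117 - 26742*1/2158)*(1/49799) = (117 - 13371/1079)*(1/49799) = (112872/1079)*(1/49799) = 112872/53733121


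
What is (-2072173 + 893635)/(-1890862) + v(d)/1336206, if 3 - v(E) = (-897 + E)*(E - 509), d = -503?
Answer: -552099031093/1263290574786 ≈ -0.43703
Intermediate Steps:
v(E) = 3 - (-897 + E)*(-509 + E) (v(E) = 3 - (-897 + E)*(E - 509) = 3 - (-897 + E)*(-509 + E))
(-2072173 + 893635)/(-1890862) + v(d)/1336206 = (-2072173 + 893635)/(-1890862) + (-456570 - 1*(-503)² + 1406*(-503))/1336206 = -1178538*(-1/1890862) + (-456570 - 1*253009 - 707218)*(1/1336206) = 589269/945431 + (-456570 - 253009 - 707218)*(1/1336206) = 589269/945431 - 1416797*1/1336206 = 589269/945431 - 1416797/1336206 = -552099031093/1263290574786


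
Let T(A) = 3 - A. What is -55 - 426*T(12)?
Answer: 3779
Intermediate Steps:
-55 - 426*T(12) = -55 - 426*(3 - 1*12) = -55 - 426*(3 - 12) = -55 - 426*(-9) = -55 + 3834 = 3779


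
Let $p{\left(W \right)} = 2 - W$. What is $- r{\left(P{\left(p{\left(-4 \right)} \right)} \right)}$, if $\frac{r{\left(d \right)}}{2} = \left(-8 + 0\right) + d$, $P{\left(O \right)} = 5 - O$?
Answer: $18$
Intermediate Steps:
$r{\left(d \right)} = -16 + 2 d$ ($r{\left(d \right)} = 2 \left(\left(-8 + 0\right) + d\right) = 2 \left(-8 + d\right) = -16 + 2 d$)
$- r{\left(P{\left(p{\left(-4 \right)} \right)} \right)} = - (-16 + 2 \left(5 - \left(2 - -4\right)\right)) = - (-16 + 2 \left(5 - \left(2 + 4\right)\right)) = - (-16 + 2 \left(5 - 6\right)) = - (-16 + 2 \left(-1\right)) = - (-16 - 2) = \left(-1\right) \left(-18\right) = 18$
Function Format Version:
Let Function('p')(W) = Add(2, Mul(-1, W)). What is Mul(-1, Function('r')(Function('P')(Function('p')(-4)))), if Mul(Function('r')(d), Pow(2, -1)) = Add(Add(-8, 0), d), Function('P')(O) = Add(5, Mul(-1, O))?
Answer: 18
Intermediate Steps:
Function('r')(d) = Add(-16, Mul(2, d)) (Function('r')(d) = Mul(2, Add(Add(-8, 0), d)) = Mul(2, Add(-8, d)) = Add(-16, Mul(2, d)))
Mul(-1, Function('r')(Function('P')(Function('p')(-4)))) = Mul(-1, Add(-16, Mul(2, Add(5, Mul(-1, Add(2, Mul(-1, -4))))))) = Mul(-1, Add(-16, Mul(2, Add(5, Mul(-1, Add(2, 4)))))) = Mul(-1, Add(-16, Mul(2, Add(5, Mul(-1, 6))))) = Mul(-1, Add(-16, Mul(2, Add(5, -6)))) = Mul(-1, Add(-16, Mul(2, -1))) = Mul(-1, Add(-16, -2)) = Mul(-1, -18) = 18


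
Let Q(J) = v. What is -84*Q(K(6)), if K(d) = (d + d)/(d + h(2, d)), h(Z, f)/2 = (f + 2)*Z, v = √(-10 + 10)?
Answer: 0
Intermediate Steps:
v = 0 (v = √0 = 0)
h(Z, f) = 2*Z*(2 + f) (h(Z, f) = 2*((f + 2)*Z) = 2*((2 + f)*Z) = 2*(Z*(2 + f)) = 2*Z*(2 + f))
K(d) = 2*d/(8 + 5*d) (K(d) = (d + d)/(d + 2*2*(2 + d)) = (2*d)/(d + (8 + 4*d)) = (2*d)/(8 + 5*d) = 2*d/(8 + 5*d))
Q(J) = 0
-84*Q(K(6)) = -84*0 = 0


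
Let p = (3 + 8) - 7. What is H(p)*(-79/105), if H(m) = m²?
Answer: -1264/105 ≈ -12.038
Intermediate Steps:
p = 4 (p = 11 - 7 = 4)
H(p)*(-79/105) = 4²*(-79/105) = 16*(-79*1/105) = 16*(-79/105) = -1264/105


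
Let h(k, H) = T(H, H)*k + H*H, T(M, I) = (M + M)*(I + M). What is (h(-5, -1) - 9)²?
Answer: 784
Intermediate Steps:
T(M, I) = 2*M*(I + M) (T(M, I) = (2*M)*(I + M) = 2*M*(I + M))
h(k, H) = H² + 4*k*H² (h(k, H) = (2*H*(H + H))*k + H*H = (2*H*(2*H))*k + H² = (4*H²)*k + H² = 4*k*H² + H² = H² + 4*k*H²)
(h(-5, -1) - 9)² = ((-1)²*(1 + 4*(-5)) - 9)² = (1*(1 - 20) - 9)² = (1*(-19) - 9)² = (-19 - 9)² = (-28)² = 784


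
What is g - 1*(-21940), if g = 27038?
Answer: 48978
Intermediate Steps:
g - 1*(-21940) = 27038 - 1*(-21940) = 27038 + 21940 = 48978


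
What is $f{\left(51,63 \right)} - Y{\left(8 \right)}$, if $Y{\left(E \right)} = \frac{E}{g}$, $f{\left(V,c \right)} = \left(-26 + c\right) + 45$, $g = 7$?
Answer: $\frac{566}{7} \approx 80.857$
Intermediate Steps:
$f{\left(V,c \right)} = 19 + c$
$Y{\left(E \right)} = \frac{E}{7}$
$f{\left(51,63 \right)} - Y{\left(8 \right)} = \left(19 + 63\right) - \frac{1}{7} \cdot 8 = 82 - \frac{8}{7} = \frac{566}{7}$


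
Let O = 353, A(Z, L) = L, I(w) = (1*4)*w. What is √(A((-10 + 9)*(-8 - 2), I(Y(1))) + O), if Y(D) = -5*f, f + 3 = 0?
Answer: √413 ≈ 20.322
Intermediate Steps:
f = -3 (f = -3 + 0 = -3)
Y(D) = 15 (Y(D) = -5*(-3) = 15)
I(w) = 4*w
√(A((-10 + 9)*(-8 - 2), I(Y(1))) + O) = √(4*15 + 353) = √(60 + 353) = √413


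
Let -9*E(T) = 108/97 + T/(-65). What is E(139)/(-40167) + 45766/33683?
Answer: 8024088208897/5905605191265 ≈ 1.3587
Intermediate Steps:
E(T) = -12/97 + T/585 (E(T) = -(108/97 + T/(-65))/9 = -(108*(1/97) + T*(-1/65))/9 = -(108/97 - T/65)/9 = -12/97 + T/585)
E(139)/(-40167) + 45766/33683 = (-12/97 + (1/585)*139)/(-40167) + 45766/33683 = (-12/97 + 139/585)*(-1/40167) + 45766*(1/33683) = (6463/56745)*(-1/40167) + 45766/33683 = -6463/2279276415 + 45766/33683 = 8024088208897/5905605191265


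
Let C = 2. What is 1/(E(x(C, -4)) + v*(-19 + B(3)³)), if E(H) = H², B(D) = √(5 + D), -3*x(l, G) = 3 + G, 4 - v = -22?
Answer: 40005/8277047 + 33696*√2/8277047 ≈ 0.010591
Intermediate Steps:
v = 26 (v = 4 - 1*(-22) = 4 + 22 = 26)
x(l, G) = -1 - G/3 (x(l, G) = -(3 + G)/3 = -1 - G/3)
1/(E(x(C, -4)) + v*(-19 + B(3)³)) = 1/((-1 - ⅓*(-4))² + 26*(-19 + (√(5 + 3))³)) = 1/((-1 + 4/3)² + 26*(-19 + (√8)³)) = 1/((⅓)² + 26*(-19 + (2*√2)³)) = 1/(⅑ + 26*(-19 + 16*√2)) = 1/(⅑ + (-494 + 416*√2)) = 1/(-4445/9 + 416*√2)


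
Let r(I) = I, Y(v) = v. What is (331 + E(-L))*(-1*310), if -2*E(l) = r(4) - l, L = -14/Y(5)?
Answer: -102424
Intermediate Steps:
L = -14/5 ≈ -2.8000
E(l) = -2 + l/2 (E(l) = -(4 - l)/2 = -2 + l/2)
(331 + E(-L))*(-1*310) = (331 + (-2 + (-1*(-14/5))/2))*(-1*310) = (331 + (-2 + (½)*(14/5)))*(-310) = (331 + (-2 + 7/5))*(-310) = (331 - ⅗)*(-310) = (1652/5)*(-310) = -102424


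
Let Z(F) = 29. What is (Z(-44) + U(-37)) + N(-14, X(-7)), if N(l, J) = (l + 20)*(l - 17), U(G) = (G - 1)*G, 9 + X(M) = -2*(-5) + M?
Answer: 1249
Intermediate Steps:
X(M) = 1 + M (X(M) = -9 + (-2*(-5) + M) = -9 + (10 + M) = 1 + M)
U(G) = G*(-1 + G) (U(G) = (-1 + G)*G = G*(-1 + G))
N(l, J) = (-17 + l)*(20 + l) (N(l, J) = (20 + l)*(-17 + l) = (-17 + l)*(20 + l))
(Z(-44) + U(-37)) + N(-14, X(-7)) = (29 - 37*(-1 - 37)) + (-340 + (-14)**2 + 3*(-14)) = (29 - 37*(-38)) + (-340 + 196 - 42) = (29 + 1406) - 186 = 1435 - 186 = 1249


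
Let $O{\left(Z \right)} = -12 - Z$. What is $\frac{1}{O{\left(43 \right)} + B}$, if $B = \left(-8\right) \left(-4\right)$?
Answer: $- \frac{1}{23} \approx -0.043478$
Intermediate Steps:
$B = 32$
$\frac{1}{O{\left(43 \right)} + B} = \frac{1}{\left(-12 - 43\right) + 32} = \frac{1}{-55 + 32} = \frac{1}{-23} = - \frac{1}{23}$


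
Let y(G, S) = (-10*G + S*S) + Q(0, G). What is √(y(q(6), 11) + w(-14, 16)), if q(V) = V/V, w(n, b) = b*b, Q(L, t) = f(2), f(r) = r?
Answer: 3*√41 ≈ 19.209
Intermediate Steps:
Q(L, t) = 2
w(n, b) = b²
q(V) = 1
y(G, S) = 2 + S² - 10*G (y(G, S) = (-10*G + S*S) + 2 = (-10*G + S²) + 2 = (S² - 10*G) + 2 = 2 + S² - 10*G)
√(y(q(6), 11) + w(-14, 16)) = √((2 + 11² - 10*1) + 16²) = √((2 + 121 - 10) + 256) = √(113 + 256) = √369 = 3*√41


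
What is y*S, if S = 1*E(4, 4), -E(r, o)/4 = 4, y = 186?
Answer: -2976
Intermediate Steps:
E(r, o) = -16 (E(r, o) = -4*4 = -16)
S = -16 (S = 1*(-16) = -16)
y*S = 186*(-16) = -2976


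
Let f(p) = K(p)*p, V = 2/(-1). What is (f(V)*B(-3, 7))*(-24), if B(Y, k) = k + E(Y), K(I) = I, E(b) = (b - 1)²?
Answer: -2208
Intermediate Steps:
E(b) = (-1 + b)²
B(Y, k) = k + (-1 + Y)²
V = -2 (V = 2*(-1) = -2)
f(p) = p² (f(p) = p*p = p²)
(f(V)*B(-3, 7))*(-24) = ((-2)²*(7 + (-1 - 3)²))*(-24) = (4*(7 + (-4)²))*(-24) = (4*(7 + 16))*(-24) = (4*23)*(-24) = 92*(-24) = -2208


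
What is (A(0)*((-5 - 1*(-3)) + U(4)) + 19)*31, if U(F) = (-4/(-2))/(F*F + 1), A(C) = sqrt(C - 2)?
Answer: 589 - 992*I*sqrt(2)/17 ≈ 589.0 - 82.524*I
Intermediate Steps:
A(C) = sqrt(-2 + C)
U(F) = 2/(1 + F**2) (U(F) = (-4*(-1/2))/(F**2 + 1) = 2/(1 + F**2))
(A(0)*((-5 - 1*(-3)) + U(4)) + 19)*31 = (sqrt(-2 + 0)*((-5 - 1*(-3)) + 2/(1 + 4**2)) + 19)*31 = (sqrt(-2)*((-5 + 3) + 2/(1 + 16)) + 19)*31 = ((I*sqrt(2))*(-2 + 2/17) + 19)*31 = ((I*sqrt(2))*(-32/17) + 19)*31 = (-32*I*sqrt(2)/17 + 19)*31 = (19 - 32*I*sqrt(2)/17)*31 = 589 - 992*I*sqrt(2)/17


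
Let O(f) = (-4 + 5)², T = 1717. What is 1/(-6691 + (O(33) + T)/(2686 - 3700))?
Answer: -507/3393196 ≈ -0.00014942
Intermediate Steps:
O(f) = 1 (O(f) = 1² = 1)
1/(-6691 + (O(33) + T)/(2686 - 3700)) = 1/(-6691 + (1 + 1717)/(2686 - 3700)) = 1/(-6691 + 1718/(-1014)) = 1/(-6691 + 1718*(-1/1014)) = 1/(-6691 - 859/507) = 1/(-3393196/507) = -507/3393196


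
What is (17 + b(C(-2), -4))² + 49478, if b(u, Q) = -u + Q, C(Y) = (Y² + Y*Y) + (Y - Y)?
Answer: 49503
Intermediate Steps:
C(Y) = 2*Y² (C(Y) = (Y² + Y²) + 0 = 2*Y² + 0 = 2*Y²)
b(u, Q) = Q - u
(17 + b(C(-2), -4))² + 49478 = (17 + (-4 - 2*(-2)²))² + 49478 = (17 + (-4 - 2*4))² + 49478 = (17 + (-4 - 1*8))² + 49478 = (17 + (-4 - 8))² + 49478 = (17 - 12)² + 49478 = 5² + 49478 = 25 + 49478 = 49503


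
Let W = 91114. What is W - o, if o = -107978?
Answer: 199092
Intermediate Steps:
W - o = 91114 - 1*(-107978) = 91114 + 107978 = 199092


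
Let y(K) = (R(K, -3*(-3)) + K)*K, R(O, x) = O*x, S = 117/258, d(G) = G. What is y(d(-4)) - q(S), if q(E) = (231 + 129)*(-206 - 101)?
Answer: 110680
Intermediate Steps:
S = 39/86 (S = 117*(1/258) = 39/86 ≈ 0.45349)
q(E) = -110520 (q(E) = 360*(-307) = -110520)
y(K) = 10*K² (y(K) = (K*(-3*(-3)) + K)*K = (K*9 + K)*K = (9*K + K)*K = (10*K)*K = 10*K²)
y(d(-4)) - q(S) = 10*(-4)² - 1*(-110520) = 10*16 + 110520 = 160 + 110520 = 110680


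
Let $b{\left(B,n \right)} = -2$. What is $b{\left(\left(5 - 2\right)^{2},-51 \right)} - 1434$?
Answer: $-1436$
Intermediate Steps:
$b{\left(\left(5 - 2\right)^{2},-51 \right)} - 1434 = -2 - 1434 = -1436$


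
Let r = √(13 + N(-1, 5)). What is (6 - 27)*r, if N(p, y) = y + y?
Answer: -21*√23 ≈ -100.71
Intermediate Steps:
N(p, y) = 2*y
r = √23 (r = √(13 + 2*5) = √(13 + 10) = √23 ≈ 4.7958)
(6 - 27)*r = (6 - 27)*√23 = -21*√23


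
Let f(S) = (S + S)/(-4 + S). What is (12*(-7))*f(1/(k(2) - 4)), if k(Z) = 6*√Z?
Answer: 2856/863 + 4032*√2/863 ≈ 9.9167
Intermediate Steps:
f(S) = 2*S/(-4 + S) (f(S) = (2*S)/(-4 + S) = 2*S/(-4 + S))
(12*(-7))*f(1/(k(2) - 4)) = (12*(-7))*(2/((6*√2 - 4)*(-4 + 1/(6*√2 - 4)))) = -168/((-4 + 6*√2)*(-4 + 1/(-4 + 6*√2))) = -168/((-4 + 1/(-4 + 6*√2))*(-4 + 6*√2))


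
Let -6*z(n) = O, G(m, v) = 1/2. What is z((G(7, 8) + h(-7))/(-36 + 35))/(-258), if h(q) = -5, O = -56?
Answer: -14/387 ≈ -0.036176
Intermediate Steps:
G(m, v) = ½
z(n) = 28/3 (z(n) = -⅙*(-56) = 28/3)
z((G(7, 8) + h(-7))/(-36 + 35))/(-258) = (28/3)/(-258) = (28/3)*(-1/258) = -14/387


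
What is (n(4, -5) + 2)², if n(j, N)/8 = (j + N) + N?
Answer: 2116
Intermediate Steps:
n(j, N) = 8*j + 16*N (n(j, N) = 8*((j + N) + N) = 8*((N + j) + N) = 8*(j + 2*N) = 8*j + 16*N)
(n(4, -5) + 2)² = ((8*4 + 16*(-5)) + 2)² = ((32 - 80) + 2)² = (-48 + 2)² = (-46)² = 2116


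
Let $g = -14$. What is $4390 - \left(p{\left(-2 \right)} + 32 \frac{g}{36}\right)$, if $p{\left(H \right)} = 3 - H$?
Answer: $\frac{39577}{9} \approx 4397.4$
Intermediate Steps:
$4390 - \left(p{\left(-2 \right)} + 32 \frac{g}{36}\right) = 4390 - \left(\left(3 - -2\right) + 32 \left(- \frac{14}{36}\right)\right) = 4390 - \left(\left(3 + 2\right) + 32 \left(\left(-14\right) \frac{1}{36}\right)\right) = 4390 - \left(5 + 32 \left(- \frac{7}{18}\right)\right) = 4390 - \left(5 - \frac{112}{9}\right) = 4390 - - \frac{67}{9} = 4390 + \frac{67}{9} = \frac{39577}{9}$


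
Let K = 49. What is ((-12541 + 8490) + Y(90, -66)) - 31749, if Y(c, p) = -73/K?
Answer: -1754273/49 ≈ -35802.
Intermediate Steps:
Y(c, p) = -73/49
((-12541 + 8490) + Y(90, -66)) - 31749 = ((-12541 + 8490) - 73/49) - 31749 = (-4051 - 73/49) - 31749 = -198572/49 - 31749 = -1754273/49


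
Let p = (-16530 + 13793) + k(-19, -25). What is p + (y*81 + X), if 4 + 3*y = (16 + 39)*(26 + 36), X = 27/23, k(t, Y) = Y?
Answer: 2051627/23 ≈ 89201.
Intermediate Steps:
X = 27/23 (X = 27*(1/23) = 27/23 ≈ 1.1739)
p = -2762 (p = (-16530 + 13793) - 25 = -2737 - 25 = -2762)
y = 3406/3 (y = -4/3 + ((16 + 39)*(26 + 36))/3 = -4/3 + (55*62)/3 = -4/3 + (⅓)*3410 = -4/3 + 3410/3 = 3406/3 ≈ 1135.3)
p + (y*81 + X) = -2762 + ((3406/3)*81 + 27/23) = -2762 + (91962 + 27/23) = -2762 + 2115153/23 = 2051627/23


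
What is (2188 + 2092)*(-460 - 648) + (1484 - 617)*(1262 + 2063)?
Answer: -1859465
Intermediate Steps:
(2188 + 2092)*(-460 - 648) + (1484 - 617)*(1262 + 2063) = 4280*(-1108) + 867*3325 = -4742240 + 2882775 = -1859465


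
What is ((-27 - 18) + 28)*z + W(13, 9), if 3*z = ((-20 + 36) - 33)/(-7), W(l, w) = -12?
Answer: -541/21 ≈ -25.762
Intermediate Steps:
z = 17/21 (z = (((-20 + 36) - 33)/(-7))/3 = ((16 - 33)*(-⅐))/3 = (-17*(-⅐))/3 = (⅓)*(17/7) = 17/21 ≈ 0.80952)
((-27 - 18) + 28)*z + W(13, 9) = ((-27 - 18) + 28)*(17/21) - 12 = (-45 + 28)*(17/21) - 12 = -17*17/21 - 12 = -289/21 - 12 = -541/21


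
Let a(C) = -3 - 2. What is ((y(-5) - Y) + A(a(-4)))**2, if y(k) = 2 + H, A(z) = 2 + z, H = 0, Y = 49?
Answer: 2500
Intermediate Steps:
a(C) = -5
y(k) = 2 (y(k) = 2 + 0 = 2)
((y(-5) - Y) + A(a(-4)))**2 = ((2 - 1*49) + (2 - 5))**2 = ((2 - 49) - 3)**2 = (-47 - 3)**2 = (-50)**2 = 2500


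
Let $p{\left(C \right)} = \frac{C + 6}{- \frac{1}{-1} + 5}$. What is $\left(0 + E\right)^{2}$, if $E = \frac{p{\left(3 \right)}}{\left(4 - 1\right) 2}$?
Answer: $\frac{1}{16} \approx 0.0625$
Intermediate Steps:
$p{\left(C \right)} = 1 + \frac{C}{6}$ ($p{\left(C \right)} = \frac{6 + C}{\left(-1\right) \left(-1\right) + 5} = \frac{6 + C}{1 + 5} = \frac{6 + C}{6} = \left(6 + C\right) \frac{1}{6} = 1 + \frac{C}{6}$)
$E = \frac{1}{4}$ ($E = \frac{1 + \frac{1}{6} \cdot 3}{\left(4 - 1\right) 2} = \frac{1 + \frac{1}{2}}{3 \cdot 2} = \frac{3}{2 \cdot 6} = \frac{3}{2} \cdot \frac{1}{6} = \frac{1}{4} \approx 0.25$)
$\left(0 + E\right)^{2} = \left(0 + \frac{1}{4}\right)^{2} = \left(\frac{1}{4}\right)^{2} = \frac{1}{16}$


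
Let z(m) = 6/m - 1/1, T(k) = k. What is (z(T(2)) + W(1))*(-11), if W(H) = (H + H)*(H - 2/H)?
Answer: 0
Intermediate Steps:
z(m) = -1 + 6/m (z(m) = 6/m - 1*1 = 6/m - 1 = -1 + 6/m)
W(H) = 2*H*(H - 2/H) (W(H) = (2*H)*(H - 2/H) = 2*H*(H - 2/H))
(z(T(2)) + W(1))*(-11) = ((6 - 1*2)/2 + (-4 + 2*1²))*(-11) = ((6 - 2)/2 + (-4 + 2*1))*(-11) = ((½)*4 + (-4 + 2))*(-11) = (2 - 2)*(-11) = 0*(-11) = 0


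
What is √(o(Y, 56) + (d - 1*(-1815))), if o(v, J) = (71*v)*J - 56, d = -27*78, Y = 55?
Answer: √218333 ≈ 467.26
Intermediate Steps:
d = -2106
o(v, J) = -56 + 71*J*v (o(v, J) = 71*J*v - 56 = -56 + 71*J*v)
√(o(Y, 56) + (d - 1*(-1815))) = √((-56 + 71*56*55) + (-2106 - 1*(-1815))) = √((-56 + 218680) + (-2106 + 1815)) = √(218624 - 291) = √218333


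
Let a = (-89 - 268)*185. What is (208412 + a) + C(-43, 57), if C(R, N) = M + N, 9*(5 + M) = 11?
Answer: 1281782/9 ≈ 1.4242e+5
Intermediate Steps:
M = -34/9 (M = -5 + (⅑)*11 = -5 + 11/9 = -34/9 ≈ -3.7778)
C(R, N) = -34/9 + N
a = -66045 (a = -357*185 = -66045)
(208412 + a) + C(-43, 57) = (208412 - 66045) + (-34/9 + 57) = 142367 + 479/9 = 1281782/9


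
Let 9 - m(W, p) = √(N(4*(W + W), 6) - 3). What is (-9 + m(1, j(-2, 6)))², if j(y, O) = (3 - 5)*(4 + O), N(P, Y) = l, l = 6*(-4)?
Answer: -27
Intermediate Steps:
l = -24
N(P, Y) = -24
j(y, O) = -8 - 2*O (j(y, O) = -2*(4 + O) = -8 - 2*O)
m(W, p) = 9 - 3*I*√3 (m(W, p) = 9 - √(-24 - 3) = 9 - √(-27) = 9 - 3*I*√3)
(-9 + m(1, j(-2, 6)))² = (-9 + (9 - 3*I*√3))² = (-3*I*√3)² = -27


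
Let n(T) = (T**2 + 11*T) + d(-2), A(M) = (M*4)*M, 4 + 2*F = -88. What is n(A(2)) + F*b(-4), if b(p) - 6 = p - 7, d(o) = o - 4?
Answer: 656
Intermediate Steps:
F = -46 (F = -2 + (1/2)*(-88) = -2 - 44 = -46)
A(M) = 4*M**2 (A(M) = (4*M)*M = 4*M**2)
d(o) = -4 + o
b(p) = -1 + p (b(p) = 6 + (p - 7) = 6 + (-7 + p) = -1 + p)
n(T) = -6 + T**2 + 11*T (n(T) = (T**2 + 11*T) + (-4 - 2) = (T**2 + 11*T) - 6 = -6 + T**2 + 11*T)
n(A(2)) + F*b(-4) = (-6 + (4*2**2)**2 + 11*(4*2**2)) - 46*(-1 - 4) = (-6 + (4*4)**2 + 11*(4*4)) - 46*(-5) = (-6 + 16**2 + 11*16) + 230 = (-6 + 256 + 176) + 230 = 426 + 230 = 656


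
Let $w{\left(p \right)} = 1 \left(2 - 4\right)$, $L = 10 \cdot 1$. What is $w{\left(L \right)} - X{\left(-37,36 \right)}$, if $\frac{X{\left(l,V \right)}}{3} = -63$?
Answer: $187$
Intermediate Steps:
$X{\left(l,V \right)} = -189$ ($X{\left(l,V \right)} = 3 \left(-63\right) = -189$)
$L = 10$
$w{\left(p \right)} = -2$ ($w{\left(p \right)} = 1 \left(-2\right) = -2$)
$w{\left(L \right)} - X{\left(-37,36 \right)} = -2 - -189 = -2 + 189 = 187$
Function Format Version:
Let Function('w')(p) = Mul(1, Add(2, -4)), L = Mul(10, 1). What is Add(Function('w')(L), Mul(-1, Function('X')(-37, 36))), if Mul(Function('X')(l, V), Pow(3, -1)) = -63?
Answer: 187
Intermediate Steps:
Function('X')(l, V) = -189 (Function('X')(l, V) = Mul(3, -63) = -189)
L = 10
Function('w')(p) = -2 (Function('w')(p) = Mul(1, -2) = -2)
Add(Function('w')(L), Mul(-1, Function('X')(-37, 36))) = Add(-2, Mul(-1, -189)) = Add(-2, 189) = 187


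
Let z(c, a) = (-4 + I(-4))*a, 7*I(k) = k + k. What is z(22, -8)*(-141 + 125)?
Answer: -4608/7 ≈ -658.29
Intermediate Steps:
I(k) = 2*k/7 (I(k) = (k + k)/7 = (2*k)/7 = 2*k/7)
z(c, a) = -36*a/7 (z(c, a) = (-4 + (2/7)*(-4))*a = (-4 - 8/7)*a = -36*a/7)
z(22, -8)*(-141 + 125) = (-36/7*(-8))*(-141 + 125) = (288/7)*(-16) = -4608/7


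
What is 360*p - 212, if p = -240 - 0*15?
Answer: -86612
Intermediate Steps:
p = -240 (p = -240 - 1*0 = -240 + 0 = -240)
360*p - 212 = 360*(-240) - 212 = -86400 - 212 = -86612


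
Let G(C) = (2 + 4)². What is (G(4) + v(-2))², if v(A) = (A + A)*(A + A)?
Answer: 2704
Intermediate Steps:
v(A) = 4*A² (v(A) = (2*A)*(2*A) = 4*A²)
G(C) = 36 (G(C) = 6² = 36)
(G(4) + v(-2))² = (36 + 4*(-2)²)² = (36 + 4*4)² = (36 + 16)² = 52² = 2704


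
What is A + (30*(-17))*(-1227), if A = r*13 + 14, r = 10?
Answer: 625914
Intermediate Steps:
A = 144 (A = 10*13 + 14 = 130 + 14 = 144)
A + (30*(-17))*(-1227) = 144 + (30*(-17))*(-1227) = 144 - 510*(-1227) = 144 + 625770 = 625914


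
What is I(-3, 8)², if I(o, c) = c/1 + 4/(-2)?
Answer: 36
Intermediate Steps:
I(o, c) = -2 + c (I(o, c) = c*1 + 4*(-½) = c - 2 = -2 + c)
I(-3, 8)² = (-2 + 8)² = 6² = 36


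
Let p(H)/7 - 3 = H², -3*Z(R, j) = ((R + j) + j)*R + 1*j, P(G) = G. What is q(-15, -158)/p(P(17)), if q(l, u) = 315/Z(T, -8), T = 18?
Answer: -135/8176 ≈ -0.016512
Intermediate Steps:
Z(R, j) = -j/3 - R*(R + 2*j)/3 (Z(R, j) = -(((R + j) + j)*R + 1*j)/3 = -((R + 2*j)*R + j)/3 = -(R*(R + 2*j) + j)/3 = -(j + R*(R + 2*j))/3 = -j/3 - R*(R + 2*j)/3)
p(H) = 21 + 7*H²
q(l, u) = -135/4 (q(l, u) = 315/(-⅓*(-8) - ⅓*18² - ⅔*18*(-8)) = 315/(8/3 - ⅓*324 + 96) = 315/(8/3 - 108 + 96) = 315/(-28/3) = 315*(-3/28) = -135/4)
q(-15, -158)/p(P(17)) = -135/(4*(21 + 7*17²)) = -135/(4*(21 + 7*289)) = -135/(4*(21 + 2023)) = -135/4/2044 = -135/4*1/2044 = -135/8176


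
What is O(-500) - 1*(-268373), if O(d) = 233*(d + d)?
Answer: 35373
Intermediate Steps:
O(d) = 466*d (O(d) = 233*(2*d) = 466*d)
O(-500) - 1*(-268373) = 466*(-500) - 1*(-268373) = -233000 + 268373 = 35373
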